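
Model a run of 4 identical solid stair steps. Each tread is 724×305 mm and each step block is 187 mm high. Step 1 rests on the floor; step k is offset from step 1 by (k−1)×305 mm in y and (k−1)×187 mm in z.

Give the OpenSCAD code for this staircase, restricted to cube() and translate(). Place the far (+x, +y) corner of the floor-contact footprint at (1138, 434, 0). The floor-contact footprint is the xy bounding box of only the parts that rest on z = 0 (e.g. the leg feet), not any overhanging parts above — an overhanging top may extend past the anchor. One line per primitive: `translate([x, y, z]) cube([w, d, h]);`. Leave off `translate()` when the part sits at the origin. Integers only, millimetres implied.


translate([414, 129, 0]) cube([724, 305, 187]);
translate([414, 434, 187]) cube([724, 305, 187]);
translate([414, 739, 374]) cube([724, 305, 187]);
translate([414, 1044, 561]) cube([724, 305, 187]);


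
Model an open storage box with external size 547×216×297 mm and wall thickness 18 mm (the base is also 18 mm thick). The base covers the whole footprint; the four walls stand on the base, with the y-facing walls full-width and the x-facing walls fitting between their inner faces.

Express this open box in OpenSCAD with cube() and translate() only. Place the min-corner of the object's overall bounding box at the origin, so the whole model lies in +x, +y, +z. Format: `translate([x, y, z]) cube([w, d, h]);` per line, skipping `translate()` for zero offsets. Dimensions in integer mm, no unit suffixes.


cube([547, 216, 18]);
translate([0, 0, 18]) cube([547, 18, 279]);
translate([0, 198, 18]) cube([547, 18, 279]);
translate([0, 18, 18]) cube([18, 180, 279]);
translate([529, 18, 18]) cube([18, 180, 279]);


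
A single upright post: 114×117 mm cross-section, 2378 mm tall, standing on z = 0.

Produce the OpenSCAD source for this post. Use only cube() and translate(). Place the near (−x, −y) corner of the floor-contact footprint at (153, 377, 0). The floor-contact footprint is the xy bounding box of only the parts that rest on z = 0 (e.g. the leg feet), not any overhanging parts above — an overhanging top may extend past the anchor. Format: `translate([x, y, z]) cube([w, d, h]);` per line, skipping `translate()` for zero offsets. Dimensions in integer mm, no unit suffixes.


translate([153, 377, 0]) cube([114, 117, 2378]);


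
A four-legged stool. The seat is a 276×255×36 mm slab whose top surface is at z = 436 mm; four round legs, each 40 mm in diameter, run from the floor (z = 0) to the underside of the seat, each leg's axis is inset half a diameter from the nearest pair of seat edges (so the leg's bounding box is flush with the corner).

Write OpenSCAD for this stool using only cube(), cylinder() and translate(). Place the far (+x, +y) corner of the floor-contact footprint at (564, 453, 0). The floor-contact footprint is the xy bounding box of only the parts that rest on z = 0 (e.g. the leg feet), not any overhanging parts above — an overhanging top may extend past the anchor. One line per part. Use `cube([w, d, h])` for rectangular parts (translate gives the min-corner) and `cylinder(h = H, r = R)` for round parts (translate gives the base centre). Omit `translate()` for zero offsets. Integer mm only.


// leg_h = 436 - 36 = 400
translate([288, 198, 400]) cube([276, 255, 36]);
translate([308, 218, 0]) cylinder(h = 400, r = 20);
translate([544, 218, 0]) cylinder(h = 400, r = 20);
translate([308, 433, 0]) cylinder(h = 400, r = 20);
translate([544, 433, 0]) cylinder(h = 400, r = 20);


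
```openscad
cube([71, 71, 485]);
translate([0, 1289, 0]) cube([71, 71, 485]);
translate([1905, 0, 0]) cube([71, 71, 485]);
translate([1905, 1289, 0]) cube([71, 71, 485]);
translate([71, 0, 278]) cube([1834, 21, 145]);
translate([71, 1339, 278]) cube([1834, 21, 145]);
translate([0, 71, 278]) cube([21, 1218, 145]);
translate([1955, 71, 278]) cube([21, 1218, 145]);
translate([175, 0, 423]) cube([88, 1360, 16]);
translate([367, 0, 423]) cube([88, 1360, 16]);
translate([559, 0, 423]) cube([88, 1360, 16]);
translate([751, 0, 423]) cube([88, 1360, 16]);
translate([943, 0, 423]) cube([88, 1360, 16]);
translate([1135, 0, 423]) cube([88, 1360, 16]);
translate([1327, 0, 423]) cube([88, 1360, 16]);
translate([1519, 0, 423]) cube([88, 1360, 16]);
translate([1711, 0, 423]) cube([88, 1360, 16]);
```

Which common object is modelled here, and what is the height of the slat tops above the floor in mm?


A bed frame. The slat-top height is 439 mm.

Four posts, four rails, and a row of slats — a bed frame. Slats sit on the rails at z = 278 + 145 = 423; with slat thickness 16, the top is 439 mm.


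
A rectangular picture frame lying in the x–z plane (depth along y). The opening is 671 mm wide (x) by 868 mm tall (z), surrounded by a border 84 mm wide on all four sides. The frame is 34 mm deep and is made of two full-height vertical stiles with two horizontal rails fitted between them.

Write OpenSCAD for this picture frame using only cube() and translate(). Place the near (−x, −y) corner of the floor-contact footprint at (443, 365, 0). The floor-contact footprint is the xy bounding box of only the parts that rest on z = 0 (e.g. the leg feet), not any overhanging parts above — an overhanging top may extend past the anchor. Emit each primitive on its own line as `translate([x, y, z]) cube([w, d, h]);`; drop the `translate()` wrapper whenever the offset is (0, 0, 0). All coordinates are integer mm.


translate([443, 365, 0]) cube([84, 34, 1036]);
translate([1198, 365, 0]) cube([84, 34, 1036]);
translate([527, 365, 0]) cube([671, 34, 84]);
translate([527, 365, 952]) cube([671, 34, 84]);


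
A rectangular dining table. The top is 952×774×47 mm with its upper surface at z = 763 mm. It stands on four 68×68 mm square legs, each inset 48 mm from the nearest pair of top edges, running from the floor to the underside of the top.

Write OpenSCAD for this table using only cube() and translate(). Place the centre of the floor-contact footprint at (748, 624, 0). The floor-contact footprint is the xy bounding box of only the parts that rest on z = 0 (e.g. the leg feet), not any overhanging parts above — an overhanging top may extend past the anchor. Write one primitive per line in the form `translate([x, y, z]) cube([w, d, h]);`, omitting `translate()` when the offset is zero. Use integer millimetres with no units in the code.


translate([272, 237, 716]) cube([952, 774, 47]);
translate([320, 285, 0]) cube([68, 68, 716]);
translate([1108, 285, 0]) cube([68, 68, 716]);
translate([320, 895, 0]) cube([68, 68, 716]);
translate([1108, 895, 0]) cube([68, 68, 716]);


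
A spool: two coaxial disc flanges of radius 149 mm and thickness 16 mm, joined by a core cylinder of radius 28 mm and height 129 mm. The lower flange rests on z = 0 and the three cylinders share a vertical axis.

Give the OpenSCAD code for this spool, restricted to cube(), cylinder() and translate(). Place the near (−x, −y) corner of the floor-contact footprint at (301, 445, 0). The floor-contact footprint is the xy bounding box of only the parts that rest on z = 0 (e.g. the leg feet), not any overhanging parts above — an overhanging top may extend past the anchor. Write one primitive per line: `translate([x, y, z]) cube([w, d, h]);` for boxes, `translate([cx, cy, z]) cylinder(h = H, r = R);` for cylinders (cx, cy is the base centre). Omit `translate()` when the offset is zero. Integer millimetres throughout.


translate([450, 594, 0]) cylinder(h = 16, r = 149);
translate([450, 594, 16]) cylinder(h = 129, r = 28);
translate([450, 594, 145]) cylinder(h = 16, r = 149);


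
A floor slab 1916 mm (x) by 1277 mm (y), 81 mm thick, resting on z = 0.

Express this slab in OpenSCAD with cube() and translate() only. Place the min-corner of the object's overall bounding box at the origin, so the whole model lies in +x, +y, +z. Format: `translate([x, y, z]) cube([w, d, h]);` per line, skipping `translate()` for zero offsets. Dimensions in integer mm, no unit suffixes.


cube([1916, 1277, 81]);


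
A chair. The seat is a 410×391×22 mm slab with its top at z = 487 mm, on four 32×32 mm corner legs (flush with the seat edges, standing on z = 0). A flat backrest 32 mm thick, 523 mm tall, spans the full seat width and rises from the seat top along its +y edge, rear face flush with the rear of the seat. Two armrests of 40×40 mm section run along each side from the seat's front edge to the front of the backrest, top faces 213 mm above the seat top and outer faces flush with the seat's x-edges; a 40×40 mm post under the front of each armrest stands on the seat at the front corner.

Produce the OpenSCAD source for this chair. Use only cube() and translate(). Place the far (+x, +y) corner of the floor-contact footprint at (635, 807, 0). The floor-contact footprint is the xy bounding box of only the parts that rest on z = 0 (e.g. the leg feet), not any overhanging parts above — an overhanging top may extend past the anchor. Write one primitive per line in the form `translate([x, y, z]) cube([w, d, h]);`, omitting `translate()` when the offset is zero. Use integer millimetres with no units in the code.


// leg_h = 487 - 22 = 465
// arm post h = 213 - 40 = 173
translate([225, 416, 465]) cube([410, 391, 22]);
translate([225, 416, 0]) cube([32, 32, 465]);
translate([603, 416, 0]) cube([32, 32, 465]);
translate([225, 775, 0]) cube([32, 32, 465]);
translate([603, 775, 0]) cube([32, 32, 465]);
translate([225, 775, 487]) cube([410, 32, 523]);
translate([225, 416, 660]) cube([40, 359, 40]);
translate([595, 416, 660]) cube([40, 359, 40]);
translate([225, 416, 487]) cube([40, 40, 173]);
translate([595, 416, 487]) cube([40, 40, 173]);


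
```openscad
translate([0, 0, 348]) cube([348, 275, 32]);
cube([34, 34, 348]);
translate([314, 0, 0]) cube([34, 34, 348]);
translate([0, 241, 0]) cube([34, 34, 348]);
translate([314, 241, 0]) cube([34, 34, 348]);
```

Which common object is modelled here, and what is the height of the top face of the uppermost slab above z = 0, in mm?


A stool. The seat height is 380 mm.

A 348×275×32 slab at z = 348 on four corner posts — a stool. The seat top is 348 + 32 = 380 mm.


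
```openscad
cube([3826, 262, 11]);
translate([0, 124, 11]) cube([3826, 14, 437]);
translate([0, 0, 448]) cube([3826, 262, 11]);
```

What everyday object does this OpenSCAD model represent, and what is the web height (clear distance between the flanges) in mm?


An I-beam. The web height is 437 mm.

Two wide flanges with a thin centred web — an I-beam. Overall 459 mm minus two 11 mm flanges gives a web of 459 − 2·11 = 437 mm.


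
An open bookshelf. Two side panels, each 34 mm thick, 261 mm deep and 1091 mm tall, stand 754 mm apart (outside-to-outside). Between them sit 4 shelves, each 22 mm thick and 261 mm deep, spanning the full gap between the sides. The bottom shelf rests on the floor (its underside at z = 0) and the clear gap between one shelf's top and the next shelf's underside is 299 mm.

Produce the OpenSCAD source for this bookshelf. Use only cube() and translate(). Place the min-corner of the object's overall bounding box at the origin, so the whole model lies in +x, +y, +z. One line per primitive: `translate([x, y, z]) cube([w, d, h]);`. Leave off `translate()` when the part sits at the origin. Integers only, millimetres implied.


cube([34, 261, 1091]);
translate([720, 0, 0]) cube([34, 261, 1091]);
translate([34, 0, 0]) cube([686, 261, 22]);
translate([34, 0, 321]) cube([686, 261, 22]);
translate([34, 0, 642]) cube([686, 261, 22]);
translate([34, 0, 963]) cube([686, 261, 22]);


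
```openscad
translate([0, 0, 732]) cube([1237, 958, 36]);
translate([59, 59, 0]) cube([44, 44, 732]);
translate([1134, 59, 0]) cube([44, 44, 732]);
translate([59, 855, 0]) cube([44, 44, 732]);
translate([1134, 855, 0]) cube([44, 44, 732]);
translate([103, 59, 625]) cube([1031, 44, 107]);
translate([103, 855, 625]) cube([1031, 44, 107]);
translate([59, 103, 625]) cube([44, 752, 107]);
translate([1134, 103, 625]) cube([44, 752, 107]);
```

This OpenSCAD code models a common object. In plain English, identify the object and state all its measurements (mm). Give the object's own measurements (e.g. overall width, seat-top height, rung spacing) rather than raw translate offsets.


A rectangular dining table. The top is 1237×958×36 mm with its upper surface at z = 768 mm. It stands on four 44×44 mm square legs, each inset 59 mm from the nearest pair of top edges, running from the floor to the underside of the top. Four apron rails, 44 mm thick and 107 mm tall, run between adjacent legs with their top edges flush with the underside of the top and their outer faces flush with the legs' outer faces.


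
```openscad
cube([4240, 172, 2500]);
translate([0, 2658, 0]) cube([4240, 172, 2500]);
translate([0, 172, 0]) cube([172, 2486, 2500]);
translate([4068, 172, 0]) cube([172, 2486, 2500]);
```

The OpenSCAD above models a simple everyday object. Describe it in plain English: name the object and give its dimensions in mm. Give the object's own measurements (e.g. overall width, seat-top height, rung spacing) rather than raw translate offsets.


The wall frame of a small rectangular building: four walls, each 2500 mm tall and 172 mm thick, enclosing a footprint 4240 mm (x) by 2830 mm (y) outside-to-outside, with no floor or roof. The front and back walls (the −y and +y sides) span the full width; the two side walls fit between them.


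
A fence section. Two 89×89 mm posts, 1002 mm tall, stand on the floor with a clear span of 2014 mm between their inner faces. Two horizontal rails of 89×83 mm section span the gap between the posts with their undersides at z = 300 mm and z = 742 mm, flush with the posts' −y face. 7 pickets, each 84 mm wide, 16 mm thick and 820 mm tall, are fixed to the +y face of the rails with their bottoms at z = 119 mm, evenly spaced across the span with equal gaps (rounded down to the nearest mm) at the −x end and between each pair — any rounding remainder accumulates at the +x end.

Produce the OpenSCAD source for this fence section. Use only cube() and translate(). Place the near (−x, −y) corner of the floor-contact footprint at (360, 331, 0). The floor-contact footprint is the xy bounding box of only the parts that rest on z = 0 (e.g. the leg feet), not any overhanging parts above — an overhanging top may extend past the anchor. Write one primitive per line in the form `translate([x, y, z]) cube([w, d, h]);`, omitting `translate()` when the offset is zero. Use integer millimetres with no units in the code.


translate([360, 331, 0]) cube([89, 89, 1002]);
translate([2463, 331, 0]) cube([89, 89, 1002]);
translate([449, 331, 300]) cube([2014, 89, 83]);
translate([449, 331, 742]) cube([2014, 89, 83]);
translate([627, 420, 119]) cube([84, 16, 820]);
translate([889, 420, 119]) cube([84, 16, 820]);
translate([1151, 420, 119]) cube([84, 16, 820]);
translate([1413, 420, 119]) cube([84, 16, 820]);
translate([1675, 420, 119]) cube([84, 16, 820]);
translate([1937, 420, 119]) cube([84, 16, 820]);
translate([2199, 420, 119]) cube([84, 16, 820]);


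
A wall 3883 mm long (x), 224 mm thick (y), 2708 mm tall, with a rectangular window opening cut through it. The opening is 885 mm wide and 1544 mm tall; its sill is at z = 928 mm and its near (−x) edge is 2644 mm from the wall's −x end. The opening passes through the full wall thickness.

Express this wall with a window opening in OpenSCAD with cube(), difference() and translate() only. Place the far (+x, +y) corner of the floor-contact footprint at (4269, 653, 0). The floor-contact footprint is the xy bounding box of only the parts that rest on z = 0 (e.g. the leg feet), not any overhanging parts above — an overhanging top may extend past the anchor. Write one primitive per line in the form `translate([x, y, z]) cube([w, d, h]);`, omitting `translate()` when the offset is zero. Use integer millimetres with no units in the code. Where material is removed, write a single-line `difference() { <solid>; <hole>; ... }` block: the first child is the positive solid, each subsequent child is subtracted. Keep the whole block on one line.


difference() { translate([386, 429, 0]) cube([3883, 224, 2708]); translate([3030, 429, 928]) cube([885, 224, 1544]); }


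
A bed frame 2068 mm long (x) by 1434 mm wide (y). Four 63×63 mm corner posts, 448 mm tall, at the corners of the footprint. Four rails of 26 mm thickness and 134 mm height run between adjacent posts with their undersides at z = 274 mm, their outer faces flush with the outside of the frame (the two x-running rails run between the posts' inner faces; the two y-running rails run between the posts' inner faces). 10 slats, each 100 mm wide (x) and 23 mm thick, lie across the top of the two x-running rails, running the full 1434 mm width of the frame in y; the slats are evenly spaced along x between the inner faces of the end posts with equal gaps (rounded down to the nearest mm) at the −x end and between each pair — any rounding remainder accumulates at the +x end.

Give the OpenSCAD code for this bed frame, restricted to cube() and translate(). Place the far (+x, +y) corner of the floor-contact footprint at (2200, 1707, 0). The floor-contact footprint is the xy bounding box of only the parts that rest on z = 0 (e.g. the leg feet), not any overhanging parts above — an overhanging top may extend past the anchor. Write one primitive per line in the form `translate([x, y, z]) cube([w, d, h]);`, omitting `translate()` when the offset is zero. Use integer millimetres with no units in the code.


// slat z = rail_z + rail_h = 274 + 134 = 408
// slat gap = ⌊(1942 − 10·100) / 11⌋ = 85
translate([132, 273, 0]) cube([63, 63, 448]);
translate([132, 1644, 0]) cube([63, 63, 448]);
translate([2137, 273, 0]) cube([63, 63, 448]);
translate([2137, 1644, 0]) cube([63, 63, 448]);
translate([195, 273, 274]) cube([1942, 26, 134]);
translate([195, 1681, 274]) cube([1942, 26, 134]);
translate([132, 336, 274]) cube([26, 1308, 134]);
translate([2174, 336, 274]) cube([26, 1308, 134]);
translate([280, 273, 408]) cube([100, 1434, 23]);
translate([465, 273, 408]) cube([100, 1434, 23]);
translate([650, 273, 408]) cube([100, 1434, 23]);
translate([835, 273, 408]) cube([100, 1434, 23]);
translate([1020, 273, 408]) cube([100, 1434, 23]);
translate([1205, 273, 408]) cube([100, 1434, 23]);
translate([1390, 273, 408]) cube([100, 1434, 23]);
translate([1575, 273, 408]) cube([100, 1434, 23]);
translate([1760, 273, 408]) cube([100, 1434, 23]);
translate([1945, 273, 408]) cube([100, 1434, 23]);


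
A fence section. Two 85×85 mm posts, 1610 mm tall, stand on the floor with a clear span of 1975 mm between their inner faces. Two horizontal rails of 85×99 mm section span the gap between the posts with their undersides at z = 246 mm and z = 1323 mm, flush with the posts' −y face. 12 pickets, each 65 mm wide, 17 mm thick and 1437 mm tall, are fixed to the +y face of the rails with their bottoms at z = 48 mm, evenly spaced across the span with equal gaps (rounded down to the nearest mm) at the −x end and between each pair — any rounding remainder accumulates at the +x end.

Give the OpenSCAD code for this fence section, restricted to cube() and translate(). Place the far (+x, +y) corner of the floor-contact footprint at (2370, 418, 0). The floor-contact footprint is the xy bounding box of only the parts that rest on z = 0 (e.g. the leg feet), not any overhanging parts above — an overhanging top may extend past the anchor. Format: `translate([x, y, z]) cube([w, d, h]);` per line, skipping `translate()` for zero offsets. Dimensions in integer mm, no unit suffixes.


translate([225, 333, 0]) cube([85, 85, 1610]);
translate([2285, 333, 0]) cube([85, 85, 1610]);
translate([310, 333, 246]) cube([1975, 85, 99]);
translate([310, 333, 1323]) cube([1975, 85, 99]);
translate([401, 418, 48]) cube([65, 17, 1437]);
translate([557, 418, 48]) cube([65, 17, 1437]);
translate([713, 418, 48]) cube([65, 17, 1437]);
translate([869, 418, 48]) cube([65, 17, 1437]);
translate([1025, 418, 48]) cube([65, 17, 1437]);
translate([1181, 418, 48]) cube([65, 17, 1437]);
translate([1337, 418, 48]) cube([65, 17, 1437]);
translate([1493, 418, 48]) cube([65, 17, 1437]);
translate([1649, 418, 48]) cube([65, 17, 1437]);
translate([1805, 418, 48]) cube([65, 17, 1437]);
translate([1961, 418, 48]) cube([65, 17, 1437]);
translate([2117, 418, 48]) cube([65, 17, 1437]);


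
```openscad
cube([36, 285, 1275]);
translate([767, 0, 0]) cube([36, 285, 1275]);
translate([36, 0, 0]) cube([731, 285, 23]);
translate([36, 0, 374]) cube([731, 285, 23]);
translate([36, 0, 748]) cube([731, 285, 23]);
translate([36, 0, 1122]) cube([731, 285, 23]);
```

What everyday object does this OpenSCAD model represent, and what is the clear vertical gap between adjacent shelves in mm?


A bookshelf. The clear shelf gap is 351 mm.

Two tall side panels with 4 horizontal boards between them — a bookshelf. The first two shelf undersides are at z = 0 and z = 374; with shelf thickness 23, the clear gap is 374 − 0 − 23 = 351 mm.


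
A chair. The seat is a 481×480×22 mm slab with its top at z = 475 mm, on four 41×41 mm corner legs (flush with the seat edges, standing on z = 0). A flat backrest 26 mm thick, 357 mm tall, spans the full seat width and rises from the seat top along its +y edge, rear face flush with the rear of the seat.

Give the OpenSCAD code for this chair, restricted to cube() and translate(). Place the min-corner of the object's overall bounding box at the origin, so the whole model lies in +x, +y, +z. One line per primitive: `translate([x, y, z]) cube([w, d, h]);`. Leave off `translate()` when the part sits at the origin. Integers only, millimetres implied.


translate([0, 0, 453]) cube([481, 480, 22]);
cube([41, 41, 453]);
translate([440, 0, 0]) cube([41, 41, 453]);
translate([0, 439, 0]) cube([41, 41, 453]);
translate([440, 439, 0]) cube([41, 41, 453]);
translate([0, 454, 475]) cube([481, 26, 357]);


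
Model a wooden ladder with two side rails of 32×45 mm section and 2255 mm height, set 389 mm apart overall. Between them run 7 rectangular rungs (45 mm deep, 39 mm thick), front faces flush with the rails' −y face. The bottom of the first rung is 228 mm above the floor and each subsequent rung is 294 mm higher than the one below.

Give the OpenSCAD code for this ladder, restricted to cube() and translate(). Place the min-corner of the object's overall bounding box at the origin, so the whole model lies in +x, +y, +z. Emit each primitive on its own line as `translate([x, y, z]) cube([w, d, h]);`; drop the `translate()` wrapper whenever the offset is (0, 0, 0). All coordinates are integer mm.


cube([32, 45, 2255]);
translate([357, 0, 0]) cube([32, 45, 2255]);
translate([32, 0, 228]) cube([325, 45, 39]);
translate([32, 0, 522]) cube([325, 45, 39]);
translate([32, 0, 816]) cube([325, 45, 39]);
translate([32, 0, 1110]) cube([325, 45, 39]);
translate([32, 0, 1404]) cube([325, 45, 39]);
translate([32, 0, 1698]) cube([325, 45, 39]);
translate([32, 0, 1992]) cube([325, 45, 39]);


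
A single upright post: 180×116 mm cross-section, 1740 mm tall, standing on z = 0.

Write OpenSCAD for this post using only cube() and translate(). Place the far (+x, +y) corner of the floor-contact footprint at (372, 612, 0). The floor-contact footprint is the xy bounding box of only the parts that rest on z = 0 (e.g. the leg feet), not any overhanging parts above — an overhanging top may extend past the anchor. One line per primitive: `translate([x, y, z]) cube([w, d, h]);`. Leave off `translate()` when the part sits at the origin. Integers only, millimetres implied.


translate([192, 496, 0]) cube([180, 116, 1740]);


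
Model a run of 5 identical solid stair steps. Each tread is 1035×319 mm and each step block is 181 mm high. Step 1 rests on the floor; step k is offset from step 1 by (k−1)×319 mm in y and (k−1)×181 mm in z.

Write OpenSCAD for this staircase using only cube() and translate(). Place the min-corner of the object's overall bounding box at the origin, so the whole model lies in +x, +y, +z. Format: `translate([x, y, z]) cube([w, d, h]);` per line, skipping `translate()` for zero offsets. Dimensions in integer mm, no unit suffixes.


cube([1035, 319, 181]);
translate([0, 319, 181]) cube([1035, 319, 181]);
translate([0, 638, 362]) cube([1035, 319, 181]);
translate([0, 957, 543]) cube([1035, 319, 181]);
translate([0, 1276, 724]) cube([1035, 319, 181]);


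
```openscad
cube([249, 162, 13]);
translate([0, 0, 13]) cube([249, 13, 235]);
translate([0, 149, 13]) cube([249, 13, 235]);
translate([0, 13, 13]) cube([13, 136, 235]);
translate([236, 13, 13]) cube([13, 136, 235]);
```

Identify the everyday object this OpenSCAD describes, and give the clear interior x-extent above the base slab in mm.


An open box. The internal width is 223 mm.

A 249×162 base slab with four walls standing on it — an open box. The base is 249 mm wide and the walls are 13 mm thick, so the internal width is 249 − 2 × 13 = 223 mm.


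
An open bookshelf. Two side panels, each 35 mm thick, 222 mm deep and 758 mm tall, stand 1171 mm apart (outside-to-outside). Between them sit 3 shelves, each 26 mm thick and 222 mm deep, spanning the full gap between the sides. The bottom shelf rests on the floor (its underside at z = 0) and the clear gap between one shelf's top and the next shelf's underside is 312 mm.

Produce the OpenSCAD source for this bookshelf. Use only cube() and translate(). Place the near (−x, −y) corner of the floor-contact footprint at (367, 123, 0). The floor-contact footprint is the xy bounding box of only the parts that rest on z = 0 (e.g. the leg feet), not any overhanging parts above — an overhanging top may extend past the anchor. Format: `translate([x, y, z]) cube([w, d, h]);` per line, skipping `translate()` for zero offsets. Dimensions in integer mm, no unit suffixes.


translate([367, 123, 0]) cube([35, 222, 758]);
translate([1503, 123, 0]) cube([35, 222, 758]);
translate([402, 123, 0]) cube([1101, 222, 26]);
translate([402, 123, 338]) cube([1101, 222, 26]);
translate([402, 123, 676]) cube([1101, 222, 26]);


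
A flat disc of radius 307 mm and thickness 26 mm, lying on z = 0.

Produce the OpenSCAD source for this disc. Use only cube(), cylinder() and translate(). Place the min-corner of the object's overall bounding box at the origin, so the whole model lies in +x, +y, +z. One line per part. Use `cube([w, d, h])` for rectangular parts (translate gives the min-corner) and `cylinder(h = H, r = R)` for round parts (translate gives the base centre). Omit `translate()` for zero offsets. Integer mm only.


translate([307, 307, 0]) cylinder(h = 26, r = 307);


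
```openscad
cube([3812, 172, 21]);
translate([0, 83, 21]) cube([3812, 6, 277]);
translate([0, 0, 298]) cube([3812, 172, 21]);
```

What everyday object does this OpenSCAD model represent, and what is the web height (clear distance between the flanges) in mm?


An I-beam. The web height is 277 mm.

Two wide flanges with a thin centred web — an I-beam. Overall 319 mm minus two 21 mm flanges gives a web of 319 − 2·21 = 277 mm.


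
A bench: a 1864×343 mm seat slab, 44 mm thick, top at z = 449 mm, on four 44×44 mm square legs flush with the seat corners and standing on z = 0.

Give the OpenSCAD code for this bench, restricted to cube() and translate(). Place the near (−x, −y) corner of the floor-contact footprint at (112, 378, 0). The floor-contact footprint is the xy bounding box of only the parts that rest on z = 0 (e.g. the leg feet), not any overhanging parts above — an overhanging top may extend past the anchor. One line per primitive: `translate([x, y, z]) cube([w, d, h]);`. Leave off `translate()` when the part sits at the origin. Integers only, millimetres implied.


translate([112, 378, 405]) cube([1864, 343, 44]);
translate([112, 378, 0]) cube([44, 44, 405]);
translate([112, 677, 0]) cube([44, 44, 405]);
translate([1932, 378, 0]) cube([44, 44, 405]);
translate([1932, 677, 0]) cube([44, 44, 405]);


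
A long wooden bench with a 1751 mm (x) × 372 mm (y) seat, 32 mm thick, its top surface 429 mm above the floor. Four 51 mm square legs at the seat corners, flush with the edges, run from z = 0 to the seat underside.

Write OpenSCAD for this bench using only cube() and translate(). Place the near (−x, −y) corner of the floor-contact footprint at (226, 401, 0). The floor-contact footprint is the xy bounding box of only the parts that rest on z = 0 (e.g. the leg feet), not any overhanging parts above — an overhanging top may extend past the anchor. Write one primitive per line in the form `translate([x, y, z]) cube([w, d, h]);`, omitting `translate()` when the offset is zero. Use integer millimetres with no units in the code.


translate([226, 401, 397]) cube([1751, 372, 32]);
translate([226, 401, 0]) cube([51, 51, 397]);
translate([226, 722, 0]) cube([51, 51, 397]);
translate([1926, 401, 0]) cube([51, 51, 397]);
translate([1926, 722, 0]) cube([51, 51, 397]);


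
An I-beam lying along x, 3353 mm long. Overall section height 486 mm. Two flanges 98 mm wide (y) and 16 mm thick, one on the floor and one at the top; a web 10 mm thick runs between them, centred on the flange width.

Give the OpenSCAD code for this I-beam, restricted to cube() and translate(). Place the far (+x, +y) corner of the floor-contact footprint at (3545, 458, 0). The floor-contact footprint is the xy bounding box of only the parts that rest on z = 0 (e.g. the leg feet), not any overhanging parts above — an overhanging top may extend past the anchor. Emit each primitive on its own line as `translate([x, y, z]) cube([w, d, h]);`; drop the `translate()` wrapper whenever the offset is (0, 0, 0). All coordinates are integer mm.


translate([192, 360, 0]) cube([3353, 98, 16]);
translate([192, 404, 16]) cube([3353, 10, 454]);
translate([192, 360, 470]) cube([3353, 98, 16]);


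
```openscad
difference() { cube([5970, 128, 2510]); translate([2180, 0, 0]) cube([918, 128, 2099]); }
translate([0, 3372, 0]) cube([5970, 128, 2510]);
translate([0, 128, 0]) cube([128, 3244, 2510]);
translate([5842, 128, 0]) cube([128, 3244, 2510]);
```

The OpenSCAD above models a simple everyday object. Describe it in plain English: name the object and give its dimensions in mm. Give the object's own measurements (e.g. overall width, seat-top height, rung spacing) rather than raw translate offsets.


A single room: four walls, each 2510 mm tall and 128 mm thick, enclosing an outside footprint 5970×3500 mm (x × y), no floor or roof. The front and back walls (−y and +y sides) run the full x-width; the side walls fit between their inner faces. A door opening 918 mm wide and 2099 mm tall is cut through the front wall from the floor up, its −x edge 2180 mm from the wall's −x end.


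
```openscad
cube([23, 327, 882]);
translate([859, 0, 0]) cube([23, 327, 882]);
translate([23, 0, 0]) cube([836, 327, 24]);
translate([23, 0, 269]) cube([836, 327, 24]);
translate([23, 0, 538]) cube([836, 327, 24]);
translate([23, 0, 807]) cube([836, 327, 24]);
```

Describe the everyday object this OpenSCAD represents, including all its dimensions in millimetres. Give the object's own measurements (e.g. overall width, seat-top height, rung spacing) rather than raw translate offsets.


An open bookshelf. Two side panels, each 23 mm thick, 327 mm deep and 882 mm tall, stand 882 mm apart (outside-to-outside). Between them sit 4 shelves, each 24 mm thick and 327 mm deep, spanning the full gap between the sides. The bottom shelf rests on the floor (its underside at z = 0) and the clear gap between one shelf's top and the next shelf's underside is 245 mm.


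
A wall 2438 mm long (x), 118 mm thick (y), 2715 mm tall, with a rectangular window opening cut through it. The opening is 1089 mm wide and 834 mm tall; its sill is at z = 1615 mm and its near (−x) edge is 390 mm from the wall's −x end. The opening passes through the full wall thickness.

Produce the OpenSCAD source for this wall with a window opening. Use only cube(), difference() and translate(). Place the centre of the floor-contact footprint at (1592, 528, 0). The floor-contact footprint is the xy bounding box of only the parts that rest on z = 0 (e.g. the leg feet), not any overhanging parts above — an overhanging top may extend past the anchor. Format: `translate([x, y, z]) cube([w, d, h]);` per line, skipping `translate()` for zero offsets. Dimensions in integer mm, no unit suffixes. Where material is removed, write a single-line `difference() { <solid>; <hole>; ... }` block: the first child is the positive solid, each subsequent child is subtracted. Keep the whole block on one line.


difference() { translate([373, 469, 0]) cube([2438, 118, 2715]); translate([763, 469, 1615]) cube([1089, 118, 834]); }


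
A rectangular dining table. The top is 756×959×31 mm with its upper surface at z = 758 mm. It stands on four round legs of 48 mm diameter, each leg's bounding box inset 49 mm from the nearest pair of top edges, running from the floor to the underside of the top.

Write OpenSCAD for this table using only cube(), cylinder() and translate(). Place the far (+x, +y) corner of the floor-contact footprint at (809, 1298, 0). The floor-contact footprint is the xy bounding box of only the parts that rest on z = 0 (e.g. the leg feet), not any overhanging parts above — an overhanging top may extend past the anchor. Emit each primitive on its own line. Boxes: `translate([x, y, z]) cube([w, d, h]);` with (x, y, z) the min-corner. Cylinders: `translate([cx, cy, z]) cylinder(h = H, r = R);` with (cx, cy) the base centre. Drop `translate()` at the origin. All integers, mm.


// leg_h = 758 - 31 = 727
translate([102, 388, 727]) cube([756, 959, 31]);
translate([175, 461, 0]) cylinder(h = 727, r = 24);
translate([785, 461, 0]) cylinder(h = 727, r = 24);
translate([175, 1274, 0]) cylinder(h = 727, r = 24);
translate([785, 1274, 0]) cylinder(h = 727, r = 24);


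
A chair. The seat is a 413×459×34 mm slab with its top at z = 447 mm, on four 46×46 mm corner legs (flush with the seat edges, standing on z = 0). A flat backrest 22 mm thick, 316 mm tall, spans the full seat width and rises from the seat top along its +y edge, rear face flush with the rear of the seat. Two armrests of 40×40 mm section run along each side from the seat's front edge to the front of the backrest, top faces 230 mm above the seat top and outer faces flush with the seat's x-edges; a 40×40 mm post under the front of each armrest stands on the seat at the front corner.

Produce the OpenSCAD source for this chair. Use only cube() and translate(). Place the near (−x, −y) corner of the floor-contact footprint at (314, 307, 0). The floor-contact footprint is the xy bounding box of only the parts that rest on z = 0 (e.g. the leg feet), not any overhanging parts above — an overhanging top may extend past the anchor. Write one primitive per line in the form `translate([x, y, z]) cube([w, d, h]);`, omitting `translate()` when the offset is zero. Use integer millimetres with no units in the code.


translate([314, 307, 413]) cube([413, 459, 34]);
translate([314, 307, 0]) cube([46, 46, 413]);
translate([681, 307, 0]) cube([46, 46, 413]);
translate([314, 720, 0]) cube([46, 46, 413]);
translate([681, 720, 0]) cube([46, 46, 413]);
translate([314, 744, 447]) cube([413, 22, 316]);
translate([314, 307, 637]) cube([40, 437, 40]);
translate([687, 307, 637]) cube([40, 437, 40]);
translate([314, 307, 447]) cube([40, 40, 190]);
translate([687, 307, 447]) cube([40, 40, 190]);


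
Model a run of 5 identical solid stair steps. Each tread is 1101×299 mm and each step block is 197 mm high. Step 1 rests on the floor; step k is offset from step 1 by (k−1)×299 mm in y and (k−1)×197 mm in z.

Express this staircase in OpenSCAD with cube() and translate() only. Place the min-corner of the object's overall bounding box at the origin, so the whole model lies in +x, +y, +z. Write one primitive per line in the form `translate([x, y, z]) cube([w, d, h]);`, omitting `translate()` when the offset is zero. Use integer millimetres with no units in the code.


cube([1101, 299, 197]);
translate([0, 299, 197]) cube([1101, 299, 197]);
translate([0, 598, 394]) cube([1101, 299, 197]);
translate([0, 897, 591]) cube([1101, 299, 197]);
translate([0, 1196, 788]) cube([1101, 299, 197]);


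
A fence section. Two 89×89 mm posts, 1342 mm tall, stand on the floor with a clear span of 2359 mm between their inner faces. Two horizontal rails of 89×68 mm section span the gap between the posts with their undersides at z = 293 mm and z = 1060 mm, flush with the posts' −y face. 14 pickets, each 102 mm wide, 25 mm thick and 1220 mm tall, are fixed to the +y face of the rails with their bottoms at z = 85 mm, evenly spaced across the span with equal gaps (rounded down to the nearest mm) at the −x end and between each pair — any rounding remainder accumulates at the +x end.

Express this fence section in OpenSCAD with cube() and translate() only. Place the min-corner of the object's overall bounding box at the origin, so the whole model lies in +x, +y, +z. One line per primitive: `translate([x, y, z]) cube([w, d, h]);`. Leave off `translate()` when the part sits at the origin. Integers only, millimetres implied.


cube([89, 89, 1342]);
translate([2448, 0, 0]) cube([89, 89, 1342]);
translate([89, 0, 293]) cube([2359, 89, 68]);
translate([89, 0, 1060]) cube([2359, 89, 68]);
translate([151, 89, 85]) cube([102, 25, 1220]);
translate([315, 89, 85]) cube([102, 25, 1220]);
translate([479, 89, 85]) cube([102, 25, 1220]);
translate([643, 89, 85]) cube([102, 25, 1220]);
translate([807, 89, 85]) cube([102, 25, 1220]);
translate([971, 89, 85]) cube([102, 25, 1220]);
translate([1135, 89, 85]) cube([102, 25, 1220]);
translate([1299, 89, 85]) cube([102, 25, 1220]);
translate([1463, 89, 85]) cube([102, 25, 1220]);
translate([1627, 89, 85]) cube([102, 25, 1220]);
translate([1791, 89, 85]) cube([102, 25, 1220]);
translate([1955, 89, 85]) cube([102, 25, 1220]);
translate([2119, 89, 85]) cube([102, 25, 1220]);
translate([2283, 89, 85]) cube([102, 25, 1220]);


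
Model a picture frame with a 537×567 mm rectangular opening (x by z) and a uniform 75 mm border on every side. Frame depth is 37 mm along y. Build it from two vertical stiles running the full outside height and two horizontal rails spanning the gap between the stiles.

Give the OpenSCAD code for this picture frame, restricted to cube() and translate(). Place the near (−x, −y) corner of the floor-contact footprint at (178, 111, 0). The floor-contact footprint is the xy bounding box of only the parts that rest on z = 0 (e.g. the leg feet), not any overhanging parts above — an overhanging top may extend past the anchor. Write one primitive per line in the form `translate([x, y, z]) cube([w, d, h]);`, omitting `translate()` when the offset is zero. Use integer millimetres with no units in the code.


translate([178, 111, 0]) cube([75, 37, 717]);
translate([790, 111, 0]) cube([75, 37, 717]);
translate([253, 111, 0]) cube([537, 37, 75]);
translate([253, 111, 642]) cube([537, 37, 75]);


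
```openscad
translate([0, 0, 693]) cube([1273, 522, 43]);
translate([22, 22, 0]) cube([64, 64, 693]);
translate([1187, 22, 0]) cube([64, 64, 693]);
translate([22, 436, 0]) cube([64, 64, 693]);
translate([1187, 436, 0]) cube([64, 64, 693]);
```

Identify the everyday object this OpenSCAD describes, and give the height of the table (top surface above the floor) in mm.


A table. The table height is 736 mm.

A 1273×522×43 slab sits at z = 693 on four 64 mm square posts — a table. The top surface is at 693 + 43 = 736 mm.


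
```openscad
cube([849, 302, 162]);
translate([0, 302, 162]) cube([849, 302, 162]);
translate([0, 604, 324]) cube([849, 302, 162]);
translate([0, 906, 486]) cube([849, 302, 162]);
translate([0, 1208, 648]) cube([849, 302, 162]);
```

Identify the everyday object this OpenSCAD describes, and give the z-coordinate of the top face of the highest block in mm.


A staircase. The total rise is 810 mm.

5 identical blocks, each offset up and back from the previous — a staircase. Each step is 162 mm tall and there are 5 of them, so the total rise is 5 × 162 = 810 mm.
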